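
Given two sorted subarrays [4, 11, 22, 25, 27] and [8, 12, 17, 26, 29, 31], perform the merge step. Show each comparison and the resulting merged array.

Merging process:

Compare 4 vs 8: take 4 from left. Merged: [4]
Compare 11 vs 8: take 8 from right. Merged: [4, 8]
Compare 11 vs 12: take 11 from left. Merged: [4, 8, 11]
Compare 22 vs 12: take 12 from right. Merged: [4, 8, 11, 12]
Compare 22 vs 17: take 17 from right. Merged: [4, 8, 11, 12, 17]
Compare 22 vs 26: take 22 from left. Merged: [4, 8, 11, 12, 17, 22]
Compare 25 vs 26: take 25 from left. Merged: [4, 8, 11, 12, 17, 22, 25]
Compare 27 vs 26: take 26 from right. Merged: [4, 8, 11, 12, 17, 22, 25, 26]
Compare 27 vs 29: take 27 from left. Merged: [4, 8, 11, 12, 17, 22, 25, 26, 27]
Append remaining from right: [29, 31]. Merged: [4, 8, 11, 12, 17, 22, 25, 26, 27, 29, 31]

Final merged array: [4, 8, 11, 12, 17, 22, 25, 26, 27, 29, 31]
Total comparisons: 9

The merged array is [4, 8, 11, 12, 17, 22, 25, 26, 27, 29, 31], requiring 9 comparisons. The merge step runs in O(n) time where n is the total number of elements.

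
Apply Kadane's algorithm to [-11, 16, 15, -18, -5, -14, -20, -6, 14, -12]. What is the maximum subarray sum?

Using Kadane's algorithm on [-11, 16, 15, -18, -5, -14, -20, -6, 14, -12]:

Scanning through the array:
Position 1 (value 16): max_ending_here = 16, max_so_far = 16
Position 2 (value 15): max_ending_here = 31, max_so_far = 31
Position 3 (value -18): max_ending_here = 13, max_so_far = 31
Position 4 (value -5): max_ending_here = 8, max_so_far = 31
Position 5 (value -14): max_ending_here = -6, max_so_far = 31
Position 6 (value -20): max_ending_here = -20, max_so_far = 31
Position 7 (value -6): max_ending_here = -6, max_so_far = 31
Position 8 (value 14): max_ending_here = 14, max_so_far = 31
Position 9 (value -12): max_ending_here = 2, max_so_far = 31

Maximum subarray: [16, 15]
Maximum sum: 31

The maximum subarray is [16, 15] with sum 31. This subarray runs from index 1 to index 2.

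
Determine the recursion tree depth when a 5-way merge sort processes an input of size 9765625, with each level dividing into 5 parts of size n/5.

For divide and conquer with division factor 5:

Problem sizes at each level:
Level 0: 9765625
Level 1: 1953125
Level 2: 390625
Level 3: 78125
Level 4: 15625
Level 5: 3125
Level 6: 625
Level 7: 125
Level 8: 25
Level 9: 5
Level 10: 1

The root is level 0 and the size-1 base case is level 10 (the tree spans levels 0 through 10, i.e. 11 levels counting the root), so the depth is the number of divisions: log_5(9765625) = 10

The recursion tree depth is log_5(9765625) = 10. At each level, the problem size is divided by 5, so it takes 10 divisions to reduce to a base case of size 1. The algorithm makes 5 recursive calls at each level.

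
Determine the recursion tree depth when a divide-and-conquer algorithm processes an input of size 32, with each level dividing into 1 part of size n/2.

For divide and conquer with division factor 2:

Problem sizes at each level:
Level 0: 32
Level 1: 16
Level 2: 8
Level 3: 4
Level 4: 2
Level 5: 1

The root is level 0 and the size-1 base case is level 5 (the tree spans levels 0 through 5, i.e. 6 levels counting the root), so the depth is the number of divisions: log_2(32) = 5

The recursion tree depth is log_2(32) = 5. At each level, the problem size is divided by 2, so it takes 5 divisions to reduce to a base case of size 1. The algorithm makes 1 recursive call at each level.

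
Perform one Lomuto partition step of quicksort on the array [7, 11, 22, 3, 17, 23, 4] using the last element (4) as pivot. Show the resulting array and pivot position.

Lomuto partition with pivot = 4:

Initial array: [7, 11, 22, 3, 17, 23, 4]

arr[0]=7 > 4: no swap
arr[1]=11 > 4: no swap
arr[2]=22 > 4: no swap
arr[3]=3 <= 4: swap with position 0, array becomes [3, 11, 22, 7, 17, 23, 4]
arr[4]=17 > 4: no swap
arr[5]=23 > 4: no swap

Place pivot at position 1: [3, 4, 22, 7, 17, 23, 11]
Pivot position: 1

After partitioning with pivot 4, the array becomes [3, 4, 22, 7, 17, 23, 11]. The pivot is placed at index 1. All elements to the left of the pivot are <= 4, and all elements to the right are > 4.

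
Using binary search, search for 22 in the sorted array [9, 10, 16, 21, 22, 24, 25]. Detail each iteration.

Binary search for 22 in [9, 10, 16, 21, 22, 24, 25]:

lo=0, hi=6, mid=3, arr[mid]=21 -> 21 < 22, search right half
lo=4, hi=6, mid=5, arr[mid]=24 -> 24 > 22, search left half
lo=4, hi=4, mid=4, arr[mid]=22 -> Found target at index 4!

Binary search finds 22 at index 4 after 3 comparisons. The search repeatedly halves the search space by comparing with the middle element.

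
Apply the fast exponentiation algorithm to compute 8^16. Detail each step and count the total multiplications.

Computing 8^16 by squaring (build up from 8^1; each line after the first costs one multiplication):

8^1 = 8
8^2 = (8^1)^2 = 8^2 = 64
8^4 = (8^2)^2 = 64^2 = 4096
8^8 = (8^4)^2 = 4096^2 = 16777216
8^16 = (8^8)^2 = 16777216^2 = 281474976710656

Result: 281474976710656
Multiplications needed: 4 (4 lines after 8^1)

8^16 = 281474976710656. Using exponentiation by squaring, this requires 4 multiplications. The key idea: if the exponent is even, square the half-power; if odd, multiply by the base once.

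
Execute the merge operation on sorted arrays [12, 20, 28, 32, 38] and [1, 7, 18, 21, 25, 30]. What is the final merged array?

Merging process:

Compare 12 vs 1: take 1 from right. Merged: [1]
Compare 12 vs 7: take 7 from right. Merged: [1, 7]
Compare 12 vs 18: take 12 from left. Merged: [1, 7, 12]
Compare 20 vs 18: take 18 from right. Merged: [1, 7, 12, 18]
Compare 20 vs 21: take 20 from left. Merged: [1, 7, 12, 18, 20]
Compare 28 vs 21: take 21 from right. Merged: [1, 7, 12, 18, 20, 21]
Compare 28 vs 25: take 25 from right. Merged: [1, 7, 12, 18, 20, 21, 25]
Compare 28 vs 30: take 28 from left. Merged: [1, 7, 12, 18, 20, 21, 25, 28]
Compare 32 vs 30: take 30 from right. Merged: [1, 7, 12, 18, 20, 21, 25, 28, 30]
Append remaining from left: [32, 38]. Merged: [1, 7, 12, 18, 20, 21, 25, 28, 30, 32, 38]

Final merged array: [1, 7, 12, 18, 20, 21, 25, 28, 30, 32, 38]
Total comparisons: 9

The merged array is [1, 7, 12, 18, 20, 21, 25, 28, 30, 32, 38], requiring 9 comparisons. The merge step runs in O(n) time where n is the total number of elements.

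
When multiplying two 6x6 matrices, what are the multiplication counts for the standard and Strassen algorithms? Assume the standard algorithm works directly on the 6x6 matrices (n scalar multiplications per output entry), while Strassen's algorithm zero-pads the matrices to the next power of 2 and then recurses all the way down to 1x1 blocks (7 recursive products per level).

Matrix multiplication for 6x6 matrices:

Strassen's algorithm requires power-of-2 dimensions. Pad 6x6 to 8x8 (next power of 2).

Standard algorithm: 6^3 = 216 multiplications
Strassen's algorithm: 7^(log2(8)) = 7^3 = 343 multiplications
Difference: 216 - 343 = -127 (Strassen uses MORE here due to padding overhead — for small or just-over-power-of-2 n, padding can outweigh the per-level savings)

Standard: 216 multiplications (6^3). Strassen: 343 multiplications (7^3, after padding to 8x8). Strassen reduces 8 recursive multiplications to 7 at each level.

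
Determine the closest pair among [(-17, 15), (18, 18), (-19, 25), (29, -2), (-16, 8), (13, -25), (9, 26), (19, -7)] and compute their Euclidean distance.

Computing all pairwise distances among 8 points:

d((-17, 15), (18, 18)) = 35.1283
d((-17, 15), (-19, 25)) = 10.198
d((-17, 15), (29, -2)) = 49.0408
d((-17, 15), (-16, 8)) = 7.0711 <-- minimum
d((-17, 15), (13, -25)) = 50.0
d((-17, 15), (9, 26)) = 28.2312
d((-17, 15), (19, -7)) = 42.19
d((18, 18), (-19, 25)) = 37.6563
d((18, 18), (29, -2)) = 22.8254
d((18, 18), (-16, 8)) = 35.4401
d((18, 18), (13, -25)) = 43.2897
d((18, 18), (9, 26)) = 12.0416
d((18, 18), (19, -7)) = 25.02
d((-19, 25), (29, -2)) = 55.0727
d((-19, 25), (-16, 8)) = 17.2627
d((-19, 25), (13, -25)) = 59.3633
d((-19, 25), (9, 26)) = 28.0179
d((-19, 25), (19, -7)) = 49.679
d((29, -2), (-16, 8)) = 46.0977
d((29, -2), (13, -25)) = 28.0179
d((29, -2), (9, 26)) = 34.4093
d((29, -2), (19, -7)) = 11.1803
d((-16, 8), (13, -25)) = 43.9318
d((-16, 8), (9, 26)) = 30.8058
d((-16, 8), (19, -7)) = 38.0789
d((13, -25), (9, 26)) = 51.1566
d((13, -25), (19, -7)) = 18.9737
d((9, 26), (19, -7)) = 34.4819

Closest pair: (-17, 15) and (-16, 8) with distance 7.0711

The closest pair is (-17, 15) and (-16, 8) with Euclidean distance 7.0711. For 8 points, brute-force pairwise comparison is shown above. For large n, the divide-and-conquer algorithm (sort by x, recurse on halves, check the dividing strip) achieves O(n log n).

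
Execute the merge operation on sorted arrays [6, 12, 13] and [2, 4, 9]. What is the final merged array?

Merging process:

Compare 6 vs 2: take 2 from right. Merged: [2]
Compare 6 vs 4: take 4 from right. Merged: [2, 4]
Compare 6 vs 9: take 6 from left. Merged: [2, 4, 6]
Compare 12 vs 9: take 9 from right. Merged: [2, 4, 6, 9]
Append remaining from left: [12, 13]. Merged: [2, 4, 6, 9, 12, 13]

Final merged array: [2, 4, 6, 9, 12, 13]
Total comparisons: 4

The merged array is [2, 4, 6, 9, 12, 13], requiring 4 comparisons. The merge step runs in O(n) time where n is the total number of elements.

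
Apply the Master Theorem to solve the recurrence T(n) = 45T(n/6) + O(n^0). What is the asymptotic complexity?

Master Theorem for T(n) = 45T(n/6) + O(n^0):

a = 45, b = 6, c = 0
log_b(a) = log_6(45) = 2.1245

Case 1: c = 0 < log_6(45) = 2.1245
T(n) = O(n^(log_6 45))

For T(n) = 45T(n/6) + O(n^0): log_6(45) = 2.1245. This is Case 1 of the Master Theorem (c < log_b(a), work dominated by leaves), giving O(n^(log_6 45)).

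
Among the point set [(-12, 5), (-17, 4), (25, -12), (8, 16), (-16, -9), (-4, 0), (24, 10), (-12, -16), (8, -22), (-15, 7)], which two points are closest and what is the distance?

Computing all pairwise distances among 10 points:

d((-12, 5), (-17, 4)) = 5.099
d((-12, 5), (25, -12)) = 40.7185
d((-12, 5), (8, 16)) = 22.8254
d((-12, 5), (-16, -9)) = 14.5602
d((-12, 5), (-4, 0)) = 9.434
d((-12, 5), (24, 10)) = 36.3456
d((-12, 5), (-12, -16)) = 21.0
d((-12, 5), (8, -22)) = 33.6006
d((-12, 5), (-15, 7)) = 3.6056 <-- minimum
d((-17, 4), (25, -12)) = 44.9444
d((-17, 4), (8, 16)) = 27.7308
d((-17, 4), (-16, -9)) = 13.0384
d((-17, 4), (-4, 0)) = 13.6015
d((-17, 4), (24, 10)) = 41.4367
d((-17, 4), (-12, -16)) = 20.6155
d((-17, 4), (8, -22)) = 36.0694
d((-17, 4), (-15, 7)) = 3.6056 <-- minimum
d((25, -12), (8, 16)) = 32.7567
d((25, -12), (-16, -9)) = 41.1096
d((25, -12), (-4, 0)) = 31.3847
d((25, -12), (24, 10)) = 22.0227
d((25, -12), (-12, -16)) = 37.2156
d((25, -12), (8, -22)) = 19.7231
d((25, -12), (-15, 7)) = 44.2832
d((8, 16), (-16, -9)) = 34.6554
d((8, 16), (-4, 0)) = 20.0
d((8, 16), (24, 10)) = 17.088
d((8, 16), (-12, -16)) = 37.7359
d((8, 16), (8, -22)) = 38.0
d((8, 16), (-15, 7)) = 24.6982
d((-16, -9), (-4, 0)) = 15.0
d((-16, -9), (24, 10)) = 44.2832
d((-16, -9), (-12, -16)) = 8.0623
d((-16, -9), (8, -22)) = 27.2947
d((-16, -9), (-15, 7)) = 16.0312
d((-4, 0), (24, 10)) = 29.7321
d((-4, 0), (-12, -16)) = 17.8885
d((-4, 0), (8, -22)) = 25.0599
d((-4, 0), (-15, 7)) = 13.0384
d((24, 10), (-12, -16)) = 44.4072
d((24, 10), (8, -22)) = 35.7771
d((24, 10), (-15, 7)) = 39.1152
d((-12, -16), (8, -22)) = 20.8806
d((-12, -16), (-15, 7)) = 23.1948
d((8, -22), (-15, 7)) = 37.0135

Minimum distance: 3.6056 (tie among 2 pairs: (-12, 5) and (-15, 7); (-17, 4) and (-15, 7))

The minimum Euclidean distance is 3.6056. There is a tie: 2 pairs achieve this minimum — (-12, 5) and (-15, 7); (-17, 4) and (-15, 7). Any of these is a valid closest pair. For 10 points, brute-force pairwise comparison is shown above. For large n, the divide-and-conquer algorithm (sort by x, recurse on halves, check the dividing strip) achieves O(n log n).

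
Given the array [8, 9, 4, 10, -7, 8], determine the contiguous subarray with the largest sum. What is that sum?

Using Kadane's algorithm on [8, 9, 4, 10, -7, 8]:

Scanning through the array:
Position 1 (value 9): max_ending_here = 17, max_so_far = 17
Position 2 (value 4): max_ending_here = 21, max_so_far = 21
Position 3 (value 10): max_ending_here = 31, max_so_far = 31
Position 4 (value -7): max_ending_here = 24, max_so_far = 31
Position 5 (value 8): max_ending_here = 32, max_so_far = 32

Maximum subarray: [8, 9, 4, 10, -7, 8]
Maximum sum: 32

The maximum subarray is [8, 9, 4, 10, -7, 8] with sum 32. This subarray runs from index 0 to index 5.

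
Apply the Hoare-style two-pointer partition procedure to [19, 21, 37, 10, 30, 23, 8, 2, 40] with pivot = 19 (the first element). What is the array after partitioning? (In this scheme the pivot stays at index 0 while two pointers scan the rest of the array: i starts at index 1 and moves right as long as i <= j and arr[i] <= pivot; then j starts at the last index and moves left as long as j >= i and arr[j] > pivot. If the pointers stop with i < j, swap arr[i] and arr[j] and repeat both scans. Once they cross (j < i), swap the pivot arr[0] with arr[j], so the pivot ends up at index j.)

Hoare-style two-pointer partition with pivot = 19:

Initial array: [19, 21, 37, 10, 30, 23, 8, 2, 40]

Pointers start at i = 1, j = 8.
i stops at index 1 (arr[1]=21 > 19), j stops at index 7 (arr[7]=2 <= 19): swap arr[1] and arr[7], array becomes [19, 2, 37, 10, 30, 23, 8, 21, 40]
i stops at index 2 (arr[2]=37 > 19), j stops at index 6 (arr[6]=8 <= 19): swap arr[2] and arr[6], array becomes [19, 2, 8, 10, 30, 23, 37, 21, 40]
i ends at 4, j ends at 3: the pointers have crossed (j < i), so scanning stops.

Swap pivot arr[0] with arr[3] to place pivot at position 3: [10, 2, 8, 19, 30, 23, 37, 21, 40]
Pivot position: 3

After partitioning with pivot 19, the array becomes [10, 2, 8, 19, 30, 23, 37, 21, 40]. The pivot is placed at index 3. All elements to the left of the pivot are <= 19, and all elements to the right are > 19.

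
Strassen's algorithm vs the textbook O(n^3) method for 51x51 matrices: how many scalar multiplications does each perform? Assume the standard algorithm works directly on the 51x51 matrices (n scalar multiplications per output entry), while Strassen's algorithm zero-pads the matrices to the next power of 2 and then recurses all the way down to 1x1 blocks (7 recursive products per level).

Matrix multiplication for 51x51 matrices:

Strassen's algorithm requires power-of-2 dimensions. Pad 51x51 to 64x64 (next power of 2).

Standard algorithm: 51^3 = 132651 multiplications
Strassen's algorithm: 7^(log2(64)) = 7^6 = 117649 multiplications
Savings: 132651 - 117649 = 15002 multiplications

Standard: 132651 multiplications (51^3). Strassen: 117649 multiplications (7^6, after padding to 64x64). Strassen reduces 8 recursive multiplications to 7 at each level.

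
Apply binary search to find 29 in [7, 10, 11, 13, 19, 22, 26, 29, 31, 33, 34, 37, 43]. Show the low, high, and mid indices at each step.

Binary search for 29 in [7, 10, 11, 13, 19, 22, 26, 29, 31, 33, 34, 37, 43]:

lo=0, hi=12, mid=6, arr[mid]=26 -> 26 < 29, search right half
lo=7, hi=12, mid=9, arr[mid]=33 -> 33 > 29, search left half
lo=7, hi=8, mid=7, arr[mid]=29 -> Found target at index 7!

Binary search finds 29 at index 7 after 3 comparisons. The search repeatedly halves the search space by comparing with the middle element.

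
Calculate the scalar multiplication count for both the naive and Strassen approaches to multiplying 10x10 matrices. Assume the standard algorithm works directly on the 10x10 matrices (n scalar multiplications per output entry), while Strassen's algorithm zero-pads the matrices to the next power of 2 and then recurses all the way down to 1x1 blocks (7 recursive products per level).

Matrix multiplication for 10x10 matrices:

Strassen's algorithm requires power-of-2 dimensions. Pad 10x10 to 16x16 (next power of 2).

Standard algorithm: 10^3 = 1000 multiplications
Strassen's algorithm: 7^(log2(16)) = 7^4 = 2401 multiplications
Difference: 1000 - 2401 = -1401 (Strassen uses MORE here due to padding overhead — for small or just-over-power-of-2 n, padding can outweigh the per-level savings)

Standard: 1000 multiplications (10^3). Strassen: 2401 multiplications (7^4, after padding to 16x16). Strassen reduces 8 recursive multiplications to 7 at each level.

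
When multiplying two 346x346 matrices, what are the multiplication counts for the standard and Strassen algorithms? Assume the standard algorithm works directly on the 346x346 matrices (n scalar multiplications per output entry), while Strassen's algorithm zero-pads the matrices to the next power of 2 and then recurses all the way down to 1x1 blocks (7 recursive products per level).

Matrix multiplication for 346x346 matrices:

Strassen's algorithm requires power-of-2 dimensions. Pad 346x346 to 512x512 (next power of 2).

Standard algorithm: 346^3 = 41421736 multiplications
Strassen's algorithm: 7^(log2(512)) = 7^9 = 40353607 multiplications
Savings: 41421736 - 40353607 = 1068129 multiplications

Standard: 41421736 multiplications (346^3). Strassen: 40353607 multiplications (7^9, after padding to 512x512). Strassen reduces 8 recursive multiplications to 7 at each level.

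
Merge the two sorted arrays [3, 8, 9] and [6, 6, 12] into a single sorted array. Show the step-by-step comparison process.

Merging process:

Compare 3 vs 6: take 3 from left. Merged: [3]
Compare 8 vs 6: take 6 from right. Merged: [3, 6]
Compare 8 vs 6: take 6 from right. Merged: [3, 6, 6]
Compare 8 vs 12: take 8 from left. Merged: [3, 6, 6, 8]
Compare 9 vs 12: take 9 from left. Merged: [3, 6, 6, 8, 9]
Append remaining from right: [12]. Merged: [3, 6, 6, 8, 9, 12]

Final merged array: [3, 6, 6, 8, 9, 12]
Total comparisons: 5

The merged array is [3, 6, 6, 8, 9, 12], requiring 5 comparisons. The merge step runs in O(n) time where n is the total number of elements.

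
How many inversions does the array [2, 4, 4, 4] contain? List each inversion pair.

Finding inversions in [2, 4, 4, 4]:


Total inversions: 0

The array has 0 inversions. It is already sorted.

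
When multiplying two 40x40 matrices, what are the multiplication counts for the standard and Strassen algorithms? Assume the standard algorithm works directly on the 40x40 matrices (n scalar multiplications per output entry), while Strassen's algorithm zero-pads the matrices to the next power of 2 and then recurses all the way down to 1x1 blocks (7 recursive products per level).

Matrix multiplication for 40x40 matrices:

Strassen's algorithm requires power-of-2 dimensions. Pad 40x40 to 64x64 (next power of 2).

Standard algorithm: 40^3 = 64000 multiplications
Strassen's algorithm: 7^(log2(64)) = 7^6 = 117649 multiplications
Difference: 64000 - 117649 = -53649 (Strassen uses MORE here due to padding overhead — for small or just-over-power-of-2 n, padding can outweigh the per-level savings)

Standard: 64000 multiplications (40^3). Strassen: 117649 multiplications (7^6, after padding to 64x64). Strassen reduces 8 recursive multiplications to 7 at each level.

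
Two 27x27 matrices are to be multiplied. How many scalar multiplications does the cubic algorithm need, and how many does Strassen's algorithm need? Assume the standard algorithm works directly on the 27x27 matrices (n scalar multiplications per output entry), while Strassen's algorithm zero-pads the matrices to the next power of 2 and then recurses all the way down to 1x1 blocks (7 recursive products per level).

Matrix multiplication for 27x27 matrices:

Strassen's algorithm requires power-of-2 dimensions. Pad 27x27 to 32x32 (next power of 2).

Standard algorithm: 27^3 = 19683 multiplications
Strassen's algorithm: 7^(log2(32)) = 7^5 = 16807 multiplications
Savings: 19683 - 16807 = 2876 multiplications

Standard: 19683 multiplications (27^3). Strassen: 16807 multiplications (7^5, after padding to 32x32). Strassen reduces 8 recursive multiplications to 7 at each level.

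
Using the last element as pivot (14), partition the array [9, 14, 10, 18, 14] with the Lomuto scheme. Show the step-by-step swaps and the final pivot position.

Lomuto partition with pivot = 14:

Initial array: [9, 14, 10, 18, 14]

arr[0]=9 <= 14: swap with position 0, array becomes [9, 14, 10, 18, 14]
arr[1]=14 <= 14: swap with position 1, array becomes [9, 14, 10, 18, 14]
arr[2]=10 <= 14: swap with position 2, array becomes [9, 14, 10, 18, 14]
arr[3]=18 > 14: no swap

Place pivot at position 3: [9, 14, 10, 14, 18]
Pivot position: 3

After partitioning with pivot 14, the array becomes [9, 14, 10, 14, 18]. The pivot is placed at index 3. All elements to the left of the pivot are <= 14, and all elements to the right are > 14.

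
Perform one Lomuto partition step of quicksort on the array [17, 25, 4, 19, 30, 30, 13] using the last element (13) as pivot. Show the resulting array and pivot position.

Lomuto partition with pivot = 13:

Initial array: [17, 25, 4, 19, 30, 30, 13]

arr[0]=17 > 13: no swap
arr[1]=25 > 13: no swap
arr[2]=4 <= 13: swap with position 0, array becomes [4, 25, 17, 19, 30, 30, 13]
arr[3]=19 > 13: no swap
arr[4]=30 > 13: no swap
arr[5]=30 > 13: no swap

Place pivot at position 1: [4, 13, 17, 19, 30, 30, 25]
Pivot position: 1

After partitioning with pivot 13, the array becomes [4, 13, 17, 19, 30, 30, 25]. The pivot is placed at index 1. All elements to the left of the pivot are <= 13, and all elements to the right are > 13.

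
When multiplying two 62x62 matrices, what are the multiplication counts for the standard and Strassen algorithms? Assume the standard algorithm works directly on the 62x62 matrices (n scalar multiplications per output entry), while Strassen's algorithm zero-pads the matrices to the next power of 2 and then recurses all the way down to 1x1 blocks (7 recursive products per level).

Matrix multiplication for 62x62 matrices:

Strassen's algorithm requires power-of-2 dimensions. Pad 62x62 to 64x64 (next power of 2).

Standard algorithm: 62^3 = 238328 multiplications
Strassen's algorithm: 7^(log2(64)) = 7^6 = 117649 multiplications
Savings: 238328 - 117649 = 120679 multiplications

Standard: 238328 multiplications (62^3). Strassen: 117649 multiplications (7^6, after padding to 64x64). Strassen reduces 8 recursive multiplications to 7 at each level.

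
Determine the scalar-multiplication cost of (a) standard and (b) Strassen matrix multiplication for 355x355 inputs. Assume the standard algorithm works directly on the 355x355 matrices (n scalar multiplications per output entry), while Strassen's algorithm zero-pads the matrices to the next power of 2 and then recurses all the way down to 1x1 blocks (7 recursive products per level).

Matrix multiplication for 355x355 matrices:

Strassen's algorithm requires power-of-2 dimensions. Pad 355x355 to 512x512 (next power of 2).

Standard algorithm: 355^3 = 44738875 multiplications
Strassen's algorithm: 7^(log2(512)) = 7^9 = 40353607 multiplications
Savings: 44738875 - 40353607 = 4385268 multiplications

Standard: 44738875 multiplications (355^3). Strassen: 40353607 multiplications (7^9, after padding to 512x512). Strassen reduces 8 recursive multiplications to 7 at each level.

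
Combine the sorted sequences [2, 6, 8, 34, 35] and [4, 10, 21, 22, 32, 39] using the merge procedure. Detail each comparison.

Merging process:

Compare 2 vs 4: take 2 from left. Merged: [2]
Compare 6 vs 4: take 4 from right. Merged: [2, 4]
Compare 6 vs 10: take 6 from left. Merged: [2, 4, 6]
Compare 8 vs 10: take 8 from left. Merged: [2, 4, 6, 8]
Compare 34 vs 10: take 10 from right. Merged: [2, 4, 6, 8, 10]
Compare 34 vs 21: take 21 from right. Merged: [2, 4, 6, 8, 10, 21]
Compare 34 vs 22: take 22 from right. Merged: [2, 4, 6, 8, 10, 21, 22]
Compare 34 vs 32: take 32 from right. Merged: [2, 4, 6, 8, 10, 21, 22, 32]
Compare 34 vs 39: take 34 from left. Merged: [2, 4, 6, 8, 10, 21, 22, 32, 34]
Compare 35 vs 39: take 35 from left. Merged: [2, 4, 6, 8, 10, 21, 22, 32, 34, 35]
Append remaining from right: [39]. Merged: [2, 4, 6, 8, 10, 21, 22, 32, 34, 35, 39]

Final merged array: [2, 4, 6, 8, 10, 21, 22, 32, 34, 35, 39]
Total comparisons: 10

The merged array is [2, 4, 6, 8, 10, 21, 22, 32, 34, 35, 39], requiring 10 comparisons. The merge step runs in O(n) time where n is the total number of elements.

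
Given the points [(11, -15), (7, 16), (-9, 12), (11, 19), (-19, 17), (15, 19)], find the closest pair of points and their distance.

Computing all pairwise distances among 6 points:

d((11, -15), (7, 16)) = 31.257
d((11, -15), (-9, 12)) = 33.6006
d((11, -15), (11, 19)) = 34.0
d((11, -15), (-19, 17)) = 43.8634
d((11, -15), (15, 19)) = 34.2345
d((7, 16), (-9, 12)) = 16.4924
d((7, 16), (11, 19)) = 5.0
d((7, 16), (-19, 17)) = 26.0192
d((7, 16), (15, 19)) = 8.544
d((-9, 12), (11, 19)) = 21.1896
d((-9, 12), (-19, 17)) = 11.1803
d((-9, 12), (15, 19)) = 25.0
d((11, 19), (-19, 17)) = 30.0666
d((11, 19), (15, 19)) = 4.0 <-- minimum
d((-19, 17), (15, 19)) = 34.0588

Closest pair: (11, 19) and (15, 19) with distance 4.0

The closest pair is (11, 19) and (15, 19) with Euclidean distance 4.0. For 6 points, brute-force pairwise comparison is shown above. For large n, the divide-and-conquer algorithm (sort by x, recurse on halves, check the dividing strip) achieves O(n log n).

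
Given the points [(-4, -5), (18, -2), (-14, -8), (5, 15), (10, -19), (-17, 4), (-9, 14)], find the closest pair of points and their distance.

Computing all pairwise distances among 7 points:

d((-4, -5), (18, -2)) = 22.2036
d((-4, -5), (-14, -8)) = 10.4403 <-- minimum
d((-4, -5), (5, 15)) = 21.9317
d((-4, -5), (10, -19)) = 19.799
d((-4, -5), (-17, 4)) = 15.8114
d((-4, -5), (-9, 14)) = 19.6469
d((18, -2), (-14, -8)) = 32.5576
d((18, -2), (5, 15)) = 21.4009
d((18, -2), (10, -19)) = 18.7883
d((18, -2), (-17, 4)) = 35.5106
d((18, -2), (-9, 14)) = 31.3847
d((-14, -8), (5, 15)) = 29.8329
d((-14, -8), (10, -19)) = 26.4008
d((-14, -8), (-17, 4)) = 12.3693
d((-14, -8), (-9, 14)) = 22.561
d((5, 15), (10, -19)) = 34.3657
d((5, 15), (-17, 4)) = 24.5967
d((5, 15), (-9, 14)) = 14.0357
d((10, -19), (-17, 4)) = 35.4683
d((10, -19), (-9, 14)) = 38.0789
d((-17, 4), (-9, 14)) = 12.8062

Closest pair: (-4, -5) and (-14, -8) with distance 10.4403

The closest pair is (-4, -5) and (-14, -8) with Euclidean distance 10.4403. For 7 points, brute-force pairwise comparison is shown above. For large n, the divide-and-conquer algorithm (sort by x, recurse on halves, check the dividing strip) achieves O(n log n).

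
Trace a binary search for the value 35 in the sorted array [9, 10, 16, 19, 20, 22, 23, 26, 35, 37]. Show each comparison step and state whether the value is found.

Binary search for 35 in [9, 10, 16, 19, 20, 22, 23, 26, 35, 37]:

lo=0, hi=9, mid=4, arr[mid]=20 -> 20 < 35, search right half
lo=5, hi=9, mid=7, arr[mid]=26 -> 26 < 35, search right half
lo=8, hi=9, mid=8, arr[mid]=35 -> Found target at index 8!

Binary search finds 35 at index 8 after 3 comparisons. The search repeatedly halves the search space by comparing with the middle element.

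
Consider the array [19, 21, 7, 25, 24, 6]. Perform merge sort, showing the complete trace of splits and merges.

Merge sort trace:

Split: [19, 21, 7, 25, 24, 6] -> [19, 21, 7] and [25, 24, 6]
  Split: [19, 21, 7] -> [19] and [21, 7]
    Split: [21, 7] -> [21] and [7]
    Merge: [21] + [7] -> [7, 21]
  Merge: [19] + [7, 21] -> [7, 19, 21]
  Split: [25, 24, 6] -> [25] and [24, 6]
    Split: [24, 6] -> [24] and [6]
    Merge: [24] + [6] -> [6, 24]
  Merge: [25] + [6, 24] -> [6, 24, 25]
Merge: [7, 19, 21] + [6, 24, 25] -> [6, 7, 19, 21, 24, 25]

Final sorted array: [6, 7, 19, 21, 24, 25]

The merge sort proceeds by recursively splitting the array and merging sorted halves.
After all merges, the sorted array is [6, 7, 19, 21, 24, 25].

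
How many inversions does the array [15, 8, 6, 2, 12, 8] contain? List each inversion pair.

Finding inversions in [15, 8, 6, 2, 12, 8]:

(0, 1): arr[0]=15 > arr[1]=8
(0, 2): arr[0]=15 > arr[2]=6
(0, 3): arr[0]=15 > arr[3]=2
(0, 4): arr[0]=15 > arr[4]=12
(0, 5): arr[0]=15 > arr[5]=8
(1, 2): arr[1]=8 > arr[2]=6
(1, 3): arr[1]=8 > arr[3]=2
(2, 3): arr[2]=6 > arr[3]=2
(4, 5): arr[4]=12 > arr[5]=8

Total inversions: 9

The array has 9 inversion(s): (0,1), (0,2), (0,3), (0,4), (0,5), (1,2), (1,3), (2,3), (4,5). Each pair (i,j) satisfies i < j and arr[i] > arr[j].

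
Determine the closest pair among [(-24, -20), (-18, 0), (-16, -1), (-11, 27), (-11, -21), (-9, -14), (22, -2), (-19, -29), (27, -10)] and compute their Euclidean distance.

Computing all pairwise distances among 9 points:

d((-24, -20), (-18, 0)) = 20.8806
d((-24, -20), (-16, -1)) = 20.6155
d((-24, -20), (-11, 27)) = 48.7647
d((-24, -20), (-11, -21)) = 13.0384
d((-24, -20), (-9, -14)) = 16.1555
d((-24, -20), (22, -2)) = 49.3964
d((-24, -20), (-19, -29)) = 10.2956
d((-24, -20), (27, -10)) = 51.9711
d((-18, 0), (-16, -1)) = 2.2361 <-- minimum
d((-18, 0), (-11, 27)) = 27.8927
d((-18, 0), (-11, -21)) = 22.1359
d((-18, 0), (-9, -14)) = 16.6433
d((-18, 0), (22, -2)) = 40.05
d((-18, 0), (-19, -29)) = 29.0172
d((-18, 0), (27, -10)) = 46.0977
d((-16, -1), (-11, 27)) = 28.4429
d((-16, -1), (-11, -21)) = 20.6155
d((-16, -1), (-9, -14)) = 14.7648
d((-16, -1), (22, -2)) = 38.0132
d((-16, -1), (-19, -29)) = 28.1603
d((-16, -1), (27, -10)) = 43.9318
d((-11, 27), (-11, -21)) = 48.0
d((-11, 27), (-9, -14)) = 41.0488
d((-11, 27), (22, -2)) = 43.9318
d((-11, 27), (-19, -29)) = 56.5685
d((-11, 27), (27, -10)) = 53.0377
d((-11, -21), (-9, -14)) = 7.2801
d((-11, -21), (22, -2)) = 38.0789
d((-11, -21), (-19, -29)) = 11.3137
d((-11, -21), (27, -10)) = 39.5601
d((-9, -14), (22, -2)) = 33.2415
d((-9, -14), (-19, -29)) = 18.0278
d((-9, -14), (27, -10)) = 36.2215
d((22, -2), (-19, -29)) = 49.0918
d((22, -2), (27, -10)) = 9.434
d((-19, -29), (27, -10)) = 49.7695

Closest pair: (-18, 0) and (-16, -1) with distance 2.2361

The closest pair is (-18, 0) and (-16, -1) with Euclidean distance 2.2361. For 9 points, brute-force pairwise comparison is shown above. For large n, the divide-and-conquer algorithm (sort by x, recurse on halves, check the dividing strip) achieves O(n log n).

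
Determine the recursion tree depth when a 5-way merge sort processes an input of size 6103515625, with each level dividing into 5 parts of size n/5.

For divide and conquer with division factor 5:

Problem sizes at each level:
Level 0: 6103515625
Level 1: 1220703125
Level 2: 244140625
Level 3: 48828125
Level 4: 9765625
Level 5: 1953125
Level 6: 390625
Level 7: 78125
Level 8: 15625
Level 9: 3125
Level 10: 625
Level 11: 125
Level 12: 25
Level 13: 5
Level 14: 1

The root is level 0 and the size-1 base case is level 14 (the tree spans levels 0 through 14, i.e. 15 levels counting the root), so the depth is the number of divisions: log_5(6103515625) = 14

The recursion tree depth is log_5(6103515625) = 14. At each level, the problem size is divided by 5, so it takes 14 divisions to reduce to a base case of size 1. The algorithm makes 5 recursive calls at each level.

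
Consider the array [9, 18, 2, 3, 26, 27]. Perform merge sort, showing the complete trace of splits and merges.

Merge sort trace:

Split: [9, 18, 2, 3, 26, 27] -> [9, 18, 2] and [3, 26, 27]
  Split: [9, 18, 2] -> [9] and [18, 2]
    Split: [18, 2] -> [18] and [2]
    Merge: [18] + [2] -> [2, 18]
  Merge: [9] + [2, 18] -> [2, 9, 18]
  Split: [3, 26, 27] -> [3] and [26, 27]
    Split: [26, 27] -> [26] and [27]
    Merge: [26] + [27] -> [26, 27]
  Merge: [3] + [26, 27] -> [3, 26, 27]
Merge: [2, 9, 18] + [3, 26, 27] -> [2, 3, 9, 18, 26, 27]

Final sorted array: [2, 3, 9, 18, 26, 27]

The merge sort proceeds by recursively splitting the array and merging sorted halves.
After all merges, the sorted array is [2, 3, 9, 18, 26, 27].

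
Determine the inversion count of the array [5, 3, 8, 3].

Finding inversions in [5, 3, 8, 3]:

(0, 1): arr[0]=5 > arr[1]=3
(0, 3): arr[0]=5 > arr[3]=3
(2, 3): arr[2]=8 > arr[3]=3

Total inversions: 3

The array has 3 inversion(s): (0,1), (0,3), (2,3). Each pair (i,j) satisfies i < j and arr[i] > arr[j].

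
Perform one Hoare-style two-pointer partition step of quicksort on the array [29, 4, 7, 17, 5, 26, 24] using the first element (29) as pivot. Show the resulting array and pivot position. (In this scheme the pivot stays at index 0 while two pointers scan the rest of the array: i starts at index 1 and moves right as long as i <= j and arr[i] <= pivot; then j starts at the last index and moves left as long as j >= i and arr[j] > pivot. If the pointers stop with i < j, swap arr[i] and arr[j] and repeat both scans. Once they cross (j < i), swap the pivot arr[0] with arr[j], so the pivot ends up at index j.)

Hoare-style two-pointer partition with pivot = 29:

Initial array: [29, 4, 7, 17, 5, 26, 24]

Pointers start at i = 1, j = 6.
i ends at 7, j ends at 6: the pointers have crossed (j < i), so scanning stops.

Swap pivot arr[0] with arr[6] to place pivot at position 6: [24, 4, 7, 17, 5, 26, 29]
Pivot position: 6

After partitioning with pivot 29, the array becomes [24, 4, 7, 17, 5, 26, 29]. The pivot is placed at index 6. All elements to the left of the pivot are <= 29, and all elements to the right are > 29.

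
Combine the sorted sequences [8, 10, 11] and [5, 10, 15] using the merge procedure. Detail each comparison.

Merging process:

Compare 8 vs 5: take 5 from right. Merged: [5]
Compare 8 vs 10: take 8 from left. Merged: [5, 8]
Compare 10 vs 10: take 10 from left. Merged: [5, 8, 10]
Compare 11 vs 10: take 10 from right. Merged: [5, 8, 10, 10]
Compare 11 vs 15: take 11 from left. Merged: [5, 8, 10, 10, 11]
Append remaining from right: [15]. Merged: [5, 8, 10, 10, 11, 15]

Final merged array: [5, 8, 10, 10, 11, 15]
Total comparisons: 5

The merged array is [5, 8, 10, 10, 11, 15], requiring 5 comparisons. The merge step runs in O(n) time where n is the total number of elements.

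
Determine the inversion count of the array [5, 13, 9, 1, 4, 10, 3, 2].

Finding inversions in [5, 13, 9, 1, 4, 10, 3, 2]:

(0, 3): arr[0]=5 > arr[3]=1
(0, 4): arr[0]=5 > arr[4]=4
(0, 6): arr[0]=5 > arr[6]=3
(0, 7): arr[0]=5 > arr[7]=2
(1, 2): arr[1]=13 > arr[2]=9
(1, 3): arr[1]=13 > arr[3]=1
(1, 4): arr[1]=13 > arr[4]=4
(1, 5): arr[1]=13 > arr[5]=10
(1, 6): arr[1]=13 > arr[6]=3
(1, 7): arr[1]=13 > arr[7]=2
(2, 3): arr[2]=9 > arr[3]=1
(2, 4): arr[2]=9 > arr[4]=4
(2, 6): arr[2]=9 > arr[6]=3
(2, 7): arr[2]=9 > arr[7]=2
(4, 6): arr[4]=4 > arr[6]=3
(4, 7): arr[4]=4 > arr[7]=2
(5, 6): arr[5]=10 > arr[6]=3
(5, 7): arr[5]=10 > arr[7]=2
(6, 7): arr[6]=3 > arr[7]=2

Total inversions: 19

The array has 19 inversion(s): (0,3), (0,4), (0,6), (0,7), (1,2), (1,3), (1,4), (1,5), (1,6), (1,7), (2,3), (2,4), (2,6), (2,7), (4,6), (4,7), (5,6), (5,7), (6,7). Each pair (i,j) satisfies i < j and arr[i] > arr[j].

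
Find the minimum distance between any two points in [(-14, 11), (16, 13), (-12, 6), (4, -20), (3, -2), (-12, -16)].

Computing all pairwise distances among 6 points:

d((-14, 11), (16, 13)) = 30.0666
d((-14, 11), (-12, 6)) = 5.3852 <-- minimum
d((-14, 11), (4, -20)) = 35.8469
d((-14, 11), (3, -2)) = 21.4009
d((-14, 11), (-12, -16)) = 27.074
d((16, 13), (-12, 6)) = 28.8617
d((16, 13), (4, -20)) = 35.1141
d((16, 13), (3, -2)) = 19.8494
d((16, 13), (-12, -16)) = 40.3113
d((-12, 6), (4, -20)) = 30.5287
d((-12, 6), (3, -2)) = 17.0
d((-12, 6), (-12, -16)) = 22.0
d((4, -20), (3, -2)) = 18.0278
d((4, -20), (-12, -16)) = 16.4924
d((3, -2), (-12, -16)) = 20.5183

Closest pair: (-14, 11) and (-12, 6) with distance 5.3852

The closest pair is (-14, 11) and (-12, 6) with Euclidean distance 5.3852. For 6 points, brute-force pairwise comparison is shown above. For large n, the divide-and-conquer algorithm (sort by x, recurse on halves, check the dividing strip) achieves O(n log n).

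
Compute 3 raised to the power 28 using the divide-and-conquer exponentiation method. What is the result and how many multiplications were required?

Computing 3^28 by squaring (build up from 3^1; each line after the first costs one multiplication):

3^1 = 3
3^2 = (3^1)^2 = 3^2 = 9
3^3 = 3 * 3^2 = 3 * 9 = 27
3^6 = (3^3)^2 = 27^2 = 729
3^7 = 3 * 3^6 = 3 * 729 = 2187
3^14 = (3^7)^2 = 2187^2 = 4782969
3^28 = (3^14)^2 = 4782969^2 = 22876792454961

Result: 22876792454961
Multiplications needed: 6 (6 lines after 3^1)

3^28 = 22876792454961. Using exponentiation by squaring, this requires 6 multiplications. The key idea: if the exponent is even, square the half-power; if odd, multiply by the base once.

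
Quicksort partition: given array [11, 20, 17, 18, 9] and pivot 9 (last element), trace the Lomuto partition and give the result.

Lomuto partition with pivot = 9:

Initial array: [11, 20, 17, 18, 9]

arr[0]=11 > 9: no swap
arr[1]=20 > 9: no swap
arr[2]=17 > 9: no swap
arr[3]=18 > 9: no swap

Place pivot at position 0: [9, 20, 17, 18, 11]
Pivot position: 0

After partitioning with pivot 9, the array becomes [9, 20, 17, 18, 11]. The pivot is placed at index 0. All elements to the left of the pivot are <= 9, and all elements to the right are > 9.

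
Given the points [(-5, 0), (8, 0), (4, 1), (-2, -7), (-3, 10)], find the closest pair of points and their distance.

Computing all pairwise distances among 5 points:

d((-5, 0), (8, 0)) = 13.0
d((-5, 0), (4, 1)) = 9.0554
d((-5, 0), (-2, -7)) = 7.6158
d((-5, 0), (-3, 10)) = 10.198
d((8, 0), (4, 1)) = 4.1231 <-- minimum
d((8, 0), (-2, -7)) = 12.2066
d((8, 0), (-3, 10)) = 14.8661
d((4, 1), (-2, -7)) = 10.0
d((4, 1), (-3, 10)) = 11.4018
d((-2, -7), (-3, 10)) = 17.0294

Closest pair: (8, 0) and (4, 1) with distance 4.1231

The closest pair is (8, 0) and (4, 1) with Euclidean distance 4.1231. For 5 points, brute-force pairwise comparison is shown above. For large n, the divide-and-conquer algorithm (sort by x, recurse on halves, check the dividing strip) achieves O(n log n).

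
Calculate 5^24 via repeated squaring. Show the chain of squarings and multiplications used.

Computing 5^24 by squaring (build up from 5^1; each line after the first costs one multiplication):

5^1 = 5
5^2 = (5^1)^2 = 5^2 = 25
5^3 = 5 * 5^2 = 5 * 25 = 125
5^6 = (5^3)^2 = 125^2 = 15625
5^12 = (5^6)^2 = 15625^2 = 244140625
5^24 = (5^12)^2 = 244140625^2 = 59604644775390625

Result: 59604644775390625
Multiplications needed: 5 (5 lines after 5^1)

5^24 = 59604644775390625. Using exponentiation by squaring, this requires 5 multiplications. The key idea: if the exponent is even, square the half-power; if odd, multiply by the base once.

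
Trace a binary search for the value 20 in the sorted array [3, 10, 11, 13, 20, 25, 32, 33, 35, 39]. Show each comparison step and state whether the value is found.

Binary search for 20 in [3, 10, 11, 13, 20, 25, 32, 33, 35, 39]:

lo=0, hi=9, mid=4, arr[mid]=20 -> Found target at index 4!

Binary search finds 20 at index 4 after 1 comparisons. The search repeatedly halves the search space by comparing with the middle element.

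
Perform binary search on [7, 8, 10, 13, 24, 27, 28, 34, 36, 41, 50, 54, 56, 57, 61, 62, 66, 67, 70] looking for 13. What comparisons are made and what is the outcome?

Binary search for 13 in [7, 8, 10, 13, 24, 27, 28, 34, 36, 41, 50, 54, 56, 57, 61, 62, 66, 67, 70]:

lo=0, hi=18, mid=9, arr[mid]=41 -> 41 > 13, search left half
lo=0, hi=8, mid=4, arr[mid]=24 -> 24 > 13, search left half
lo=0, hi=3, mid=1, arr[mid]=8 -> 8 < 13, search right half
lo=2, hi=3, mid=2, arr[mid]=10 -> 10 < 13, search right half
lo=3, hi=3, mid=3, arr[mid]=13 -> Found target at index 3!

Binary search finds 13 at index 3 after 5 comparisons. The search repeatedly halves the search space by comparing with the middle element.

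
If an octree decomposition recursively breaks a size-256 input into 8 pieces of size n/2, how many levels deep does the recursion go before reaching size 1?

For divide and conquer with division factor 2:

Problem sizes at each level:
Level 0: 256
Level 1: 128
Level 2: 64
Level 3: 32
Level 4: 16
Level 5: 8
Level 6: 4
Level 7: 2
Level 8: 1

The root is level 0 and the size-1 base case is level 8 (the tree spans levels 0 through 8, i.e. 9 levels counting the root), so the depth is the number of divisions: log_2(256) = 8

The recursion tree depth is log_2(256) = 8. At each level, the problem size is divided by 2, so it takes 8 divisions to reduce to a base case of size 1. The algorithm makes 8 recursive calls at each level.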